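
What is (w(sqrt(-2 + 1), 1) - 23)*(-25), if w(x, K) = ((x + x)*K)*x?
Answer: 625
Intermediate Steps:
w(x, K) = 2*K*x**2 (w(x, K) = ((2*x)*K)*x = (2*K*x)*x = 2*K*x**2)
(w(sqrt(-2 + 1), 1) - 23)*(-25) = (2*1*(sqrt(-2 + 1))**2 - 23)*(-25) = (2*1*(sqrt(-1))**2 - 23)*(-25) = (2*1*I**2 - 23)*(-25) = (2*1*(-1) - 23)*(-25) = (-2 - 23)*(-25) = -25*(-25) = 625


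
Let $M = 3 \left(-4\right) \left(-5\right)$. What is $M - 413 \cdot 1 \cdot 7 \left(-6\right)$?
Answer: $17406$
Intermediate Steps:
$M = 60$ ($M = \left(-12\right) \left(-5\right) = 60$)
$M - 413 \cdot 1 \cdot 7 \left(-6\right) = 60 - 413 \cdot 1 \cdot 7 \left(-6\right) = 60 - 413 \cdot 7 \left(-6\right) = 60 - -17346 = 60 + 17346 = 17406$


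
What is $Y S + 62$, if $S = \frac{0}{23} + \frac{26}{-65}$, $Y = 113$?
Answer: $\frac{84}{5} \approx 16.8$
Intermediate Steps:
$S = - \frac{2}{5}$ ($S = 0 \cdot \frac{1}{23} + 26 \left(- \frac{1}{65}\right) = 0 - \frac{2}{5} = - \frac{2}{5} \approx -0.4$)
$Y S + 62 = 113 \left(- \frac{2}{5}\right) + 62 = - \frac{226}{5} + 62 = \frac{84}{5}$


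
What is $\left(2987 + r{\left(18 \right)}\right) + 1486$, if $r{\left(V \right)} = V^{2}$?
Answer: $4797$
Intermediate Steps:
$\left(2987 + r{\left(18 \right)}\right) + 1486 = \left(2987 + 18^{2}\right) + 1486 = \left(2987 + 324\right) + 1486 = 3311 + 1486 = 4797$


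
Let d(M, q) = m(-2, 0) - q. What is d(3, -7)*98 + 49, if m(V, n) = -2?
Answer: 539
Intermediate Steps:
d(M, q) = -2 - q
d(3, -7)*98 + 49 = (-2 - 1*(-7))*98 + 49 = (-2 + 7)*98 + 49 = 5*98 + 49 = 490 + 49 = 539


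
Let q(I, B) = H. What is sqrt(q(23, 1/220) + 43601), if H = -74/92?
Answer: sqrt(92258014)/46 ≈ 208.81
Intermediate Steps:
H = -37/46 (H = -74*1/92 = -37/46 ≈ -0.80435)
q(I, B) = -37/46
sqrt(q(23, 1/220) + 43601) = sqrt(-37/46 + 43601) = sqrt(2005609/46) = sqrt(92258014)/46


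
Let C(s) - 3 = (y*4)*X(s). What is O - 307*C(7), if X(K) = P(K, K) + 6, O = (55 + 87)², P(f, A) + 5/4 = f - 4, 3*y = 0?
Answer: 19243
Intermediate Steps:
y = 0 (y = (⅓)*0 = 0)
P(f, A) = -21/4 + f (P(f, A) = -5/4 + (f - 4) = -5/4 + (-4 + f) = -21/4 + f)
O = 20164 (O = 142² = 20164)
X(K) = ¾ + K (X(K) = (-21/4 + K) + 6 = ¾ + K)
C(s) = 3 (C(s) = 3 + (0*4)*(¾ + s) = 3 + 0*(¾ + s) = 3 + 0 = 3)
O - 307*C(7) = 20164 - 307*3 = 20164 - 921 = 19243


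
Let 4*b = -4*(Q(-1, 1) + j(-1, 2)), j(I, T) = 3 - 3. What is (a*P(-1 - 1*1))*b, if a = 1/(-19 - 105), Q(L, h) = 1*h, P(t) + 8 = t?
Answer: -5/62 ≈ -0.080645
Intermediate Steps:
j(I, T) = 0
P(t) = -8 + t
Q(L, h) = h
a = -1/124 (a = 1/(-124) = -1/124 ≈ -0.0080645)
b = -1 (b = (-4*(1 + 0))/4 = (-4*1)/4 = (¼)*(-4) = -1)
(a*P(-1 - 1*1))*b = -(-8 + (-1 - 1*1))/124*(-1) = -(-8 + (-1 - 1))/124*(-1) = -(-8 - 2)/124*(-1) = -1/124*(-10)*(-1) = (5/62)*(-1) = -5/62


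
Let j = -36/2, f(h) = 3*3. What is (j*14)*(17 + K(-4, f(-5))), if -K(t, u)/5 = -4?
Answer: -9324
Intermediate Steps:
f(h) = 9
K(t, u) = 20 (K(t, u) = -5*(-4) = 20)
j = -18 (j = -36*1/2 = -18)
(j*14)*(17 + K(-4, f(-5))) = (-18*14)*(17 + 20) = -252*37 = -9324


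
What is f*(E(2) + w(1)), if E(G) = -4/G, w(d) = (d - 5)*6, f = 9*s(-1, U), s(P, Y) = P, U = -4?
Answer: 234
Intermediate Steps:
f = -9 (f = 9*(-1) = -9)
w(d) = -30 + 6*d (w(d) = (-5 + d)*6 = -30 + 6*d)
f*(E(2) + w(1)) = -9*(-4/2 + (-30 + 6*1)) = -9*(-4*1/2 + (-30 + 6)) = -9*(-2 - 24) = -9*(-26) = 234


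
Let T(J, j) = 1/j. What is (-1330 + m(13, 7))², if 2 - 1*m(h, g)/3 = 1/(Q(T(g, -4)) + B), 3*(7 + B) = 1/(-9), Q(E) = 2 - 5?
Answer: 128682190729/73441 ≈ 1.7522e+6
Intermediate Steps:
Q(E) = -3
B = -190/27 (B = -7 + (⅓)/(-9) = -7 + (⅓)*(-⅑) = -7 - 1/27 = -190/27 ≈ -7.0370)
m(h, g) = 1707/271 (m(h, g) = 6 - 3/(-3 - 190/27) = 6 - 3/(-271/27) = 6 - 3*(-27/271) = 6 + 81/271 = 1707/271)
(-1330 + m(13, 7))² = (-1330 + 1707/271)² = (-358723/271)² = 128682190729/73441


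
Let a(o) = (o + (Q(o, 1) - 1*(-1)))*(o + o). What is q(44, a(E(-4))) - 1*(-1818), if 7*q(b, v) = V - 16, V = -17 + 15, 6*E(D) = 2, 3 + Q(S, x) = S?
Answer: 12708/7 ≈ 1815.4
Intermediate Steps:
Q(S, x) = -3 + S
E(D) = ⅓ (E(D) = (⅙)*2 = ⅓)
a(o) = 2*o*(-2 + 2*o) (a(o) = (o + ((-3 + o) - 1*(-1)))*(o + o) = (o + ((-3 + o) + 1))*(2*o) = (o + (-2 + o))*(2*o) = (-2 + 2*o)*(2*o) = 2*o*(-2 + 2*o))
V = -2
q(b, v) = -18/7 (q(b, v) = (-2 - 16)/7 = (⅐)*(-18) = -18/7)
q(44, a(E(-4))) - 1*(-1818) = -18/7 - 1*(-1818) = -18/7 + 1818 = 12708/7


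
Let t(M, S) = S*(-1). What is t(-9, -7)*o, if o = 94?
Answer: 658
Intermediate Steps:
t(M, S) = -S
t(-9, -7)*o = -1*(-7)*94 = 7*94 = 658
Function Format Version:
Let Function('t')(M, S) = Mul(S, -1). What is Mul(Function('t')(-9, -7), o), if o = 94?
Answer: 658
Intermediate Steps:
Function('t')(M, S) = Mul(-1, S)
Mul(Function('t')(-9, -7), o) = Mul(Mul(-1, -7), 94) = Mul(7, 94) = 658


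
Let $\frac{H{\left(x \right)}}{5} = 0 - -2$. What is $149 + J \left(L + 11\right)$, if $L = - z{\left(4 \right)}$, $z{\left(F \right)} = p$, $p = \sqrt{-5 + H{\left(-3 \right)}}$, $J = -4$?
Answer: $105 + 4 \sqrt{5} \approx 113.94$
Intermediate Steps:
$H{\left(x \right)} = 10$ ($H{\left(x \right)} = 5 \left(0 - -2\right) = 5 \left(0 + 2\right) = 5 \cdot 2 = 10$)
$p = \sqrt{5}$ ($p = \sqrt{-5 + 10} = \sqrt{5} \approx 2.2361$)
$z{\left(F \right)} = \sqrt{5}$
$L = - \sqrt{5} \approx -2.2361$
$149 + J \left(L + 11\right) = 149 - 4 \left(- \sqrt{5} + 11\right) = 149 - 4 \left(11 - \sqrt{5}\right) = 149 - \left(44 - 4 \sqrt{5}\right) = 105 + 4 \sqrt{5}$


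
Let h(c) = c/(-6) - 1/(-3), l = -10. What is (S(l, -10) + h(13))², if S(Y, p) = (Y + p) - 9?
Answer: 34225/36 ≈ 950.69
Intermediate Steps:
S(Y, p) = -9 + Y + p
h(c) = ⅓ - c/6 (h(c) = c*(-⅙) - 1*(-⅓) = -c/6 + ⅓ = ⅓ - c/6)
(S(l, -10) + h(13))² = ((-9 - 10 - 10) + (⅓ - ⅙*13))² = (-29 + (⅓ - 13/6))² = (-29 - 11/6)² = (-185/6)² = 34225/36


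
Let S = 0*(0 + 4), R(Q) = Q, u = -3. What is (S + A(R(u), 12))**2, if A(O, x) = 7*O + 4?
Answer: 289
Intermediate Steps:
A(O, x) = 4 + 7*O
S = 0 (S = 0*4 = 0)
(S + A(R(u), 12))**2 = (0 + (4 + 7*(-3)))**2 = (0 + (4 - 21))**2 = (0 - 17)**2 = (-17)**2 = 289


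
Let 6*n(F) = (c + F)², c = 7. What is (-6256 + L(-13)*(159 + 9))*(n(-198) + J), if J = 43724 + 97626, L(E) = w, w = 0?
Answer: -2766969368/3 ≈ -9.2232e+8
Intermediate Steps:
L(E) = 0
J = 141350
n(F) = (7 + F)²/6
(-6256 + L(-13)*(159 + 9))*(n(-198) + J) = (-6256 + 0*(159 + 9))*((7 - 198)²/6 + 141350) = (-6256 + 0*168)*((⅙)*(-191)² + 141350) = (-6256 + 0)*((⅙)*36481 + 141350) = -6256*(36481/6 + 141350) = -6256*884581/6 = -2766969368/3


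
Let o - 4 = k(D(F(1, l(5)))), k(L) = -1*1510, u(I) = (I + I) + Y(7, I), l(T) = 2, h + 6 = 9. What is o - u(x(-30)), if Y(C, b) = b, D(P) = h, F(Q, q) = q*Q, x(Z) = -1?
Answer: -1503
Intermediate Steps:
h = 3 (h = -6 + 9 = 3)
F(Q, q) = Q*q
D(P) = 3
u(I) = 3*I (u(I) = (I + I) + I = 2*I + I = 3*I)
k(L) = -1510
o = -1506 (o = 4 - 1510 = -1506)
o - u(x(-30)) = -1506 - 3*(-1) = -1506 - 1*(-3) = -1506 + 3 = -1503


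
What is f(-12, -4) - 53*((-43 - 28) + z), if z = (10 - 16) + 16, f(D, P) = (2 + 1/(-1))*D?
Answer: 3221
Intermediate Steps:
f(D, P) = D (f(D, P) = (2 + 1*(-1))*D = (2 - 1)*D = 1*D = D)
z = 10 (z = -6 + 16 = 10)
f(-12, -4) - 53*((-43 - 28) + z) = -12 - 53*((-43 - 28) + 10) = -12 - 53*(-71 + 10) = -12 - 53*(-61) = -12 + 3233 = 3221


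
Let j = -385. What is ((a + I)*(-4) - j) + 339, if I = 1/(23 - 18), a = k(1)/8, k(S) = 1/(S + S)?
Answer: 14459/20 ≈ 722.95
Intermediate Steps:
k(S) = 1/(2*S)
a = 1/16 (a = ((½)/1)/8 = ((½)*1)*(⅛) = (½)*(⅛) = 1/16 ≈ 0.062500)
I = ⅕ (I = 1/5 = ⅕ ≈ 0.20000)
((a + I)*(-4) - j) + 339 = ((1/16 + ⅕)*(-4) - 1*(-385)) + 339 = ((21/80)*(-4) + 385) + 339 = (-21/20 + 385) + 339 = 7679/20 + 339 = 14459/20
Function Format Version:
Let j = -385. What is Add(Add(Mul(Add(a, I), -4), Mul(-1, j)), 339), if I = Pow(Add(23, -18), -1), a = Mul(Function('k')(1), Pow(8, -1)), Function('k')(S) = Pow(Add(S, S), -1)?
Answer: Rational(14459, 20) ≈ 722.95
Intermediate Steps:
Function('k')(S) = Mul(Rational(1, 2), Pow(S, -1)) (Function('k')(S) = Pow(Mul(2, S), -1) = Mul(Rational(1, 2), Pow(S, -1)))
a = Rational(1, 16) (a = Mul(Mul(Rational(1, 2), Pow(1, -1)), Pow(8, -1)) = Mul(Mul(Rational(1, 2), 1), Rational(1, 8)) = Mul(Rational(1, 2), Rational(1, 8)) = Rational(1, 16) ≈ 0.062500)
I = Rational(1, 5) (I = Pow(5, -1) = Rational(1, 5) ≈ 0.20000)
Add(Add(Mul(Add(a, I), -4), Mul(-1, j)), 339) = Add(Add(Mul(Add(Rational(1, 16), Rational(1, 5)), -4), Mul(-1, -385)), 339) = Add(Add(Mul(Rational(21, 80), -4), 385), 339) = Add(Add(Rational(-21, 20), 385), 339) = Add(Rational(7679, 20), 339) = Rational(14459, 20)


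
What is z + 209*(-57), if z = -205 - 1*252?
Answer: -12370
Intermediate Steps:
z = -457 (z = -205 - 252 = -457)
z + 209*(-57) = -457 + 209*(-57) = -457 - 11913 = -12370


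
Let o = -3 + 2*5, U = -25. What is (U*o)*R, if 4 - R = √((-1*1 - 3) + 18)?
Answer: -700 + 175*√14 ≈ -45.210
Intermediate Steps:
R = 4 - √14 (R = 4 - √((-1*1 - 3) + 18) = 4 - √((-1 - 3) + 18) = 4 - √(-4 + 18) = 4 - √14 ≈ 0.25834)
o = 7 (o = -3 + 10 = 7)
(U*o)*R = (-25*7)*(4 - √14) = -175*(4 - √14) = -700 + 175*√14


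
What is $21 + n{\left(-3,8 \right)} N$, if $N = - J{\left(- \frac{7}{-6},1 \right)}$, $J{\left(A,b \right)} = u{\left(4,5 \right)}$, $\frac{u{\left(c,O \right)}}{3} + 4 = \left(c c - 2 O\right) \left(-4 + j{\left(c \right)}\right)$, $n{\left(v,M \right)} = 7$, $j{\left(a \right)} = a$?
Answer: $105$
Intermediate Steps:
$u{\left(c,O \right)} = -12 + 3 \left(-4 + c\right) \left(c^{2} - 2 O\right)$ ($u{\left(c,O \right)} = -12 + 3 \left(c c - 2 O\right) \left(-4 + c\right) = -12 + 3 \left(c^{2} - 2 O\right) \left(-4 + c\right) = -12 + 3 \left(-4 + c\right) \left(c^{2} - 2 O\right)$)
$J{\left(A,b \right)} = -12$ ($J{\left(A,b \right)} = -12 - 12 \cdot 4^{2} + 3 \cdot 4^{3} + 24 \cdot 5 - 30 \cdot 4 = -12 - 192 + 3 \cdot 64 + 120 - 120 = -12 - 192 + 192 + 120 - 120 = -12$)
$N = 12$ ($N = \left(-1\right) \left(-12\right) = 12$)
$21 + n{\left(-3,8 \right)} N = 21 + 7 \cdot 12 = 21 + 84 = 105$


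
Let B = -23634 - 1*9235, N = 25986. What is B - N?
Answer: -58855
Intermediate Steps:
B = -32869 (B = -23634 - 9235 = -32869)
B - N = -32869 - 1*25986 = -32869 - 25986 = -58855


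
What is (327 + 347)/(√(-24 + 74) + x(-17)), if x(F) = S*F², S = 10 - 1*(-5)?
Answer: 584358/3758435 - 674*√2/3758435 ≈ 0.15523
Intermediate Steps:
S = 15 (S = 10 + 5 = 15)
x(F) = 15*F²
(327 + 347)/(√(-24 + 74) + x(-17)) = (327 + 347)/(√(-24 + 74) + 15*(-17)²) = 674/(√50 + 15*289) = 674/(5*√2 + 4335) = 674/(4335 + 5*√2)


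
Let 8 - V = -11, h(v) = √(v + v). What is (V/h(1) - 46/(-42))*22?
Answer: 506/21 + 209*√2 ≈ 319.67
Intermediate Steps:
h(v) = √2*√v (h(v) = √(2*v) = √2*√v)
V = 19 (V = 8 - 1*(-11) = 8 + 11 = 19)
(V/h(1) - 46/(-42))*22 = (19/((√2*√1)) - 46/(-42))*22 = (19/((√2*1)) - 46*(-1/42))*22 = (19/(√2) + 23/21)*22 = (19*(√2/2) + 23/21)*22 = (19*√2/2 + 23/21)*22 = (23/21 + 19*√2/2)*22 = 506/21 + 209*√2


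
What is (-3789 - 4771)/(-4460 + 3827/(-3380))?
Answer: 28932800/15078627 ≈ 1.9188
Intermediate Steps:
(-3789 - 4771)/(-4460 + 3827/(-3380)) = -8560/(-4460 + 3827*(-1/3380)) = -8560/(-4460 - 3827/3380) = -8560/(-15078627/3380) = -8560*(-3380/15078627) = 28932800/15078627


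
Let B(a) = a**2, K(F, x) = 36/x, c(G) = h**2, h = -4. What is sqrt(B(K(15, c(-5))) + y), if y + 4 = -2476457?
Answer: I*sqrt(39623295)/4 ≈ 1573.7*I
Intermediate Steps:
y = -2476461 (y = -4 - 2476457 = -2476461)
c(G) = 16 (c(G) = (-4)**2 = 16)
sqrt(B(K(15, c(-5))) + y) = sqrt((36/16)**2 - 2476461) = sqrt((36*(1/16))**2 - 2476461) = sqrt((9/4)**2 - 2476461) = sqrt(81/16 - 2476461) = sqrt(-39623295/16) = I*sqrt(39623295)/4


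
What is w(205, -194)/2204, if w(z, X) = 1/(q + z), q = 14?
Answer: 1/482676 ≈ 2.0718e-6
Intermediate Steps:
w(z, X) = 1/(14 + z)
w(205, -194)/2204 = 1/((14 + 205)*2204) = (1/2204)/219 = (1/219)*(1/2204) = 1/482676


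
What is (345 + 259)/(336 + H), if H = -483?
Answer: -604/147 ≈ -4.1088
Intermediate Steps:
(345 + 259)/(336 + H) = (345 + 259)/(336 - 483) = 604/(-147) = 604*(-1/147) = -604/147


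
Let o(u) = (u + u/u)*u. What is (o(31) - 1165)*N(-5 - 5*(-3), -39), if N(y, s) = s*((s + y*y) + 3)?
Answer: 431808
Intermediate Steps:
o(u) = u*(1 + u) (o(u) = (u + 1)*u = (1 + u)*u = u*(1 + u))
N(y, s) = s*(3 + s + y**2) (N(y, s) = s*((s + y**2) + 3) = s*(3 + s + y**2))
(o(31) - 1165)*N(-5 - 5*(-3), -39) = (31*(1 + 31) - 1165)*(-39*(3 - 39 + (-5 - 5*(-3))**2)) = (31*32 - 1165)*(-39*(3 - 39 + (-5 + 15)**2)) = (992 - 1165)*(-39*(3 - 39 + 10**2)) = -(-6747)*(3 - 39 + 100) = -(-6747)*64 = -173*(-2496) = 431808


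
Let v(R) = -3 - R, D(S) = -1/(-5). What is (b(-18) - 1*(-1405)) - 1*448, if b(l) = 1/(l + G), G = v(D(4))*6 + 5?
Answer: 154072/161 ≈ 956.97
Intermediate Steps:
D(S) = 1/5 (D(S) = -1*(-1/5) = 1/5)
G = -71/5 (G = (-3 - 1*1/5)*6 + 5 = (-3 - 1/5)*6 + 5 = -16/5*6 + 5 = -96/5 + 5 = -71/5 ≈ -14.200)
b(l) = 1/(-71/5 + l) (b(l) = 1/(l - 71/5) = 1/(-71/5 + l))
(b(-18) - 1*(-1405)) - 1*448 = (5/(-71 + 5*(-18)) - 1*(-1405)) - 1*448 = (5/(-71 - 90) + 1405) - 448 = (5/(-161) + 1405) - 448 = (5*(-1/161) + 1405) - 448 = (-5/161 + 1405) - 448 = 226200/161 - 448 = 154072/161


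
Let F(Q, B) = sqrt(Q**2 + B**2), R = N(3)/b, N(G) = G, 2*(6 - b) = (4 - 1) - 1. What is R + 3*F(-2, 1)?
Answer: 3/5 + 3*sqrt(5) ≈ 7.3082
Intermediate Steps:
b = 5 (b = 6 - ((4 - 1) - 1)/2 = 6 - (3 - 1)/2 = 6 - 1/2*2 = 6 - 1 = 5)
R = 3/5 ≈ 0.60000
F(Q, B) = sqrt(B**2 + Q**2)
R + 3*F(-2, 1) = 3/5 + 3*sqrt(1**2 + (-2)**2) = 3/5 + 3*sqrt(1 + 4) = 3/5 + 3*sqrt(5)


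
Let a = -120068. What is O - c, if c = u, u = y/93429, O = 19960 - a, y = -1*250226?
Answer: 13082926238/93429 ≈ 1.4003e+5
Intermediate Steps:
y = -250226
O = 140028 (O = 19960 - 1*(-120068) = 19960 + 120068 = 140028)
u = -250226/93429 ≈ -2.6782
c = -250226/93429 ≈ -2.6782
O - c = 140028 - 1*(-250226/93429) = 140028 + 250226/93429 = 13082926238/93429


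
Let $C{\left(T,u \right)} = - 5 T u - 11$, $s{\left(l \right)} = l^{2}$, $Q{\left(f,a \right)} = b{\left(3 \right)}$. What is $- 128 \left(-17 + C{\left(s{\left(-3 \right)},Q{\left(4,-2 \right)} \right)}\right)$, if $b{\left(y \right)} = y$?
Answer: $20864$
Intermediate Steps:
$Q{\left(f,a \right)} = 3$
$C{\left(T,u \right)} = -11 - 5 T u$ ($C{\left(T,u \right)} = - 5 T u - 11 = -11 - 5 T u$)
$- 128 \left(-17 + C{\left(s{\left(-3 \right)},Q{\left(4,-2 \right)} \right)}\right) = - 128 \left(-17 - \left(11 + 5 \left(-3\right)^{2} \cdot 3\right)\right) = - 128 \left(-17 - \left(11 + 45 \cdot 3\right)\right) = - 128 \left(-17 - 146\right) = \left(-128\right) \left(-163\right) = 20864$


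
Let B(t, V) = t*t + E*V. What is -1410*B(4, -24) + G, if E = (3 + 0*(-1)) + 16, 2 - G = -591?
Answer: 620993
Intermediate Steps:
G = 593 (G = 2 - 1*(-591) = 2 + 591 = 593)
E = 19 (E = (3 + 0) + 16 = 3 + 16 = 19)
B(t, V) = t² + 19*V (B(t, V) = t*t + 19*V = t² + 19*V)
-1410*B(4, -24) + G = -1410*(4² + 19*(-24)) + 593 = -1410*(16 - 456) + 593 = -1410*(-440) + 593 = 620400 + 593 = 620993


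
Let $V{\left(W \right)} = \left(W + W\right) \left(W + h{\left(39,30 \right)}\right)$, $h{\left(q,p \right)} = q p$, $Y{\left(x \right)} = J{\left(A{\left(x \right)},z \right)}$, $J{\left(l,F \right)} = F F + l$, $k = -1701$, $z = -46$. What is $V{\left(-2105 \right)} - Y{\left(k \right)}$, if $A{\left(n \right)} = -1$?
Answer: $3934235$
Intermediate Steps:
$J{\left(l,F \right)} = l + F^{2}$ ($J{\left(l,F \right)} = F^{2} + l = l + F^{2}$)
$Y{\left(x \right)} = 2115$ ($Y{\left(x \right)} = -1 + \left(-46\right)^{2} = -1 + 2116 = 2115$)
$h{\left(q,p \right)} = p q$
$V{\left(W \right)} = 2 W \left(1170 + W\right)$ ($V{\left(W \right)} = \left(W + W\right) \left(W + 30 \cdot 39\right) = 2 W \left(W + 1170\right) = 2 W \left(1170 + W\right)$)
$V{\left(-2105 \right)} - Y{\left(k \right)} = 2 \left(-2105\right) \left(1170 - 2105\right) - 2115 = 2 \left(-2105\right) \left(-935\right) - 2115 = 3936350 - 2115 = 3934235$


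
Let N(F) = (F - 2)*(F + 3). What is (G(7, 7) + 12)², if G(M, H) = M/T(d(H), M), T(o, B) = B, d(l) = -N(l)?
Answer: 169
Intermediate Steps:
N(F) = (-2 + F)*(3 + F)
d(l) = 6 - l - l² (d(l) = -(-6 + l + l²) = 6 - l - l²)
G(M, H) = 1 (G(M, H) = M/M = 1)
(G(7, 7) + 12)² = (1 + 12)² = 13² = 169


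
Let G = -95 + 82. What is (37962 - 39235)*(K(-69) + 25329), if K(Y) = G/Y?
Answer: -2224839922/69 ≈ -3.2244e+7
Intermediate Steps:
G = -13
K(Y) = -13/Y
(37962 - 39235)*(K(-69) + 25329) = (37962 - 39235)*(-13/(-69) + 25329) = -1273*(-13*(-1/69) + 25329) = -1273*(13/69 + 25329) = -1273*1747714/69 = -2224839922/69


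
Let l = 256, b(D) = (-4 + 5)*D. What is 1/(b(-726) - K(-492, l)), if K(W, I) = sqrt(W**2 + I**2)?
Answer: -363/109738 + 5*sqrt(769)/54869 ≈ -0.00078087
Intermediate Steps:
b(D) = D (b(D) = 1*D = D)
K(W, I) = sqrt(I**2 + W**2)
1/(b(-726) - K(-492, l)) = 1/(-726 - sqrt(256**2 + (-492)**2)) = 1/(-726 - sqrt(65536 + 242064)) = 1/(-726 - sqrt(307600)) = 1/(-726 - 20*sqrt(769))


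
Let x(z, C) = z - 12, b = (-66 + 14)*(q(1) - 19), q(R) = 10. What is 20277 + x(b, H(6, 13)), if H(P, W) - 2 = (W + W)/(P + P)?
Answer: 20733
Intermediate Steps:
H(P, W) = 2 + W/P (H(P, W) = 2 + (W + W)/(P + P) = 2 + (2*W)/((2*P)) = 2 + (2*W)*(1/(2*P)) = 2 + W/P)
b = 468 (b = (-66 + 14)*(10 - 19) = -52*(-9) = 468)
x(z, C) = -12 + z
20277 + x(b, H(6, 13)) = 20277 + (-12 + 468) = 20277 + 456 = 20733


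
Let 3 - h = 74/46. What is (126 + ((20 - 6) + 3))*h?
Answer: 4576/23 ≈ 198.96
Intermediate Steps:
h = 32/23 (h = 3 - 74/46 = 3 - 1*37/23 = 3 - 37/23 = 32/23 ≈ 1.3913)
(126 + ((20 - 6) + 3))*h = (126 + ((20 - 6) + 3))*(32/23) = (126 + (14 + 3))*(32/23) = (126 + 17)*(32/23) = 143*(32/23) = 4576/23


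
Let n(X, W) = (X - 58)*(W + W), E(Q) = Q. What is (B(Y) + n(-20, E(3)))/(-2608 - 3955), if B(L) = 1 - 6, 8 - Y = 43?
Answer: 473/6563 ≈ 0.072071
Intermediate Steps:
Y = -35 (Y = 8 - 1*43 = 8 - 43 = -35)
B(L) = -5
n(X, W) = 2*W*(-58 + X) (n(X, W) = (-58 + X)*(2*W) = 2*W*(-58 + X))
(B(Y) + n(-20, E(3)))/(-2608 - 3955) = (-5 + 2*3*(-58 - 20))/(-2608 - 3955) = (-5 + 2*3*(-78))/(-6563) = (-5 - 468)*(-1/6563) = -473*(-1/6563) = 473/6563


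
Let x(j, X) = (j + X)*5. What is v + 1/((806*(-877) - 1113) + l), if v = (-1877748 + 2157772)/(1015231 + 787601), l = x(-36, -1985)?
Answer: 19667237/126621440 ≈ 0.15532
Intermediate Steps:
x(j, X) = 5*X + 5*j (x(j, X) = (X + j)*5 = 5*X + 5*j)
l = -10105 (l = 5*(-1985) + 5*(-36) = -9925 - 180 = -10105)
v = 493/3174 (v = 280024/1802832 = 280024*(1/1802832) = 493/3174 ≈ 0.15532)
v + 1/((806*(-877) - 1113) + l) = 493/3174 + 1/((806*(-877) - 1113) - 10105) = 493/3174 + 1/((-706862 - 1113) - 10105) = 493/3174 + 1/(-707975 - 10105) = 493/3174 + 1/(-718080) = 493/3174 - 1/718080 = 19667237/126621440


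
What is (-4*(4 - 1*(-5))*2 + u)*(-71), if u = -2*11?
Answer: 6674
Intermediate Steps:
u = -22
(-4*(4 - 1*(-5))*2 + u)*(-71) = (-4*(4 - 1*(-5))*2 - 22)*(-71) = (-4*(4 + 5)*2 - 22)*(-71) = (-4*9*2 - 22)*(-71) = (-36*2 - 22)*(-71) = (-72 - 22)*(-71) = -94*(-71) = 6674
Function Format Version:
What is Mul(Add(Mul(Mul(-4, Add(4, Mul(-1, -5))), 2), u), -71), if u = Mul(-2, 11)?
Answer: 6674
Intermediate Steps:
u = -22
Mul(Add(Mul(Mul(-4, Add(4, Mul(-1, -5))), 2), u), -71) = Mul(Add(Mul(Mul(-4, Add(4, Mul(-1, -5))), 2), -22), -71) = Mul(Add(Mul(Mul(-4, Add(4, 5)), 2), -22), -71) = Mul(Add(Mul(Mul(-4, 9), 2), -22), -71) = Mul(Add(Mul(-36, 2), -22), -71) = Mul(Add(-72, -22), -71) = Mul(-94, -71) = 6674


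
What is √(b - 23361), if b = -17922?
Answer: 3*I*√4587 ≈ 203.18*I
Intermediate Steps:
√(b - 23361) = √(-17922 - 23361) = √(-41283) = 3*I*√4587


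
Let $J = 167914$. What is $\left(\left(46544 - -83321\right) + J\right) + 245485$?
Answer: $543264$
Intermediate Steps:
$\left(\left(46544 - -83321\right) + J\right) + 245485 = \left(\left(46544 - -83321\right) + 167914\right) + 245485 = \left(\left(46544 + 83321\right) + 167914\right) + 245485 = \left(129865 + 167914\right) + 245485 = 297779 + 245485 = 543264$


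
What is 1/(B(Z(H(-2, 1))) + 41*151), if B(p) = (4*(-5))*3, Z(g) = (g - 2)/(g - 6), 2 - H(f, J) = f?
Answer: 1/6131 ≈ 0.00016311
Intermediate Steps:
H(f, J) = 2 - f
Z(g) = (-2 + g)/(-6 + g)
B(p) = -60 (B(p) = -20*3 = -60)
1/(B(Z(H(-2, 1))) + 41*151) = 1/(-60 + 41*151) = 1/(-60 + 6191) = 1/6131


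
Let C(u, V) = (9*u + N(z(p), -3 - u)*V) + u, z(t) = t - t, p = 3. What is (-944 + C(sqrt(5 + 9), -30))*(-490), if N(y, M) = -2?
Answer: 433160 - 4900*sqrt(14) ≈ 4.1483e+5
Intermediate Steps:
z(t) = 0
C(u, V) = -2*V + 10*u (C(u, V) = (9*u - 2*V) + u = (-2*V + 9*u) + u = -2*V + 10*u)
(-944 + C(sqrt(5 + 9), -30))*(-490) = (-944 + (-2*(-30) + 10*sqrt(5 + 9)))*(-490) = (-944 + (60 + 10*sqrt(14)))*(-490) = (-884 + 10*sqrt(14))*(-490) = 433160 - 4900*sqrt(14)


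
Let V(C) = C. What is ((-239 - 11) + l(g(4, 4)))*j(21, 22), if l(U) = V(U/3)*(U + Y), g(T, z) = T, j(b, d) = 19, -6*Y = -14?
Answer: -41306/9 ≈ -4589.6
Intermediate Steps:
Y = 7/3 (Y = -⅙*(-14) = 7/3 ≈ 2.3333)
l(U) = U*(7/3 + U)/3 (l(U) = (U/3)*(U + 7/3) = (U*(⅓))*(7/3 + U) = (U/3)*(7/3 + U) = U*(7/3 + U)/3)
((-239 - 11) + l(g(4, 4)))*j(21, 22) = ((-239 - 11) + (⅑)*4*(7 + 3*4))*19 = (-250 + (⅑)*4*(7 + 12))*19 = (-250 + (⅑)*4*19)*19 = (-250 + 76/9)*19 = -2174/9*19 = -41306/9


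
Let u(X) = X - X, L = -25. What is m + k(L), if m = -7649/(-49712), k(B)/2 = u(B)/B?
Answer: 7649/49712 ≈ 0.15387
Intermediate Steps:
u(X) = 0
k(B) = 0 (k(B) = 2*(0/B) = 2*0 = 0)
m = 7649/49712 (m = -7649*(-1/49712) = 7649/49712 ≈ 0.15387)
m + k(L) = 7649/49712 + 0 = 7649/49712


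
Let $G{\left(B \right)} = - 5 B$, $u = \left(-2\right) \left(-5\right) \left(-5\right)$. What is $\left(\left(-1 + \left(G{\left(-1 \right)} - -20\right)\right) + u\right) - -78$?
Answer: $52$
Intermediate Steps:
$u = -50$ ($u = 10 \left(-5\right) = -50$)
$\left(\left(-1 + \left(G{\left(-1 \right)} - -20\right)\right) + u\right) - -78 = \left(\left(-1 - -25\right) - 50\right) - -78 = \left(\left(-1 + \left(5 + 20\right)\right) - 50\right) + 78 = \left(\left(-1 + 25\right) - 50\right) + 78 = \left(24 - 50\right) + 78 = -26 + 78 = 52$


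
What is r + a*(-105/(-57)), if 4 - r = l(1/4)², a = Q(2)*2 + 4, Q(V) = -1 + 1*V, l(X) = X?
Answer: 4557/304 ≈ 14.990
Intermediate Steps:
Q(V) = -1 + V
a = 6 (a = (-1 + 2)*2 + 4 = 1*2 + 4 = 2 + 4 = 6)
r = 63/16 (r = 4 - (1/4)² = 4 - (¼)² = 4 - 1*1/16 = 4 - 1/16 = 63/16 ≈ 3.9375)
r + a*(-105/(-57)) = 63/16 + 6*(-105/(-57)) = 63/16 + 6*(-105*(-1/57)) = 63/16 + 6*(35/19) = 63/16 + 210/19 = 4557/304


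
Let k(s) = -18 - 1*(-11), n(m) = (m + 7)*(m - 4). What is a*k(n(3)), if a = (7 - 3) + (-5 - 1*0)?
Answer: 7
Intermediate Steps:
a = -1 (a = 4 + (-5 + 0) = 4 - 5 = -1)
n(m) = (-4 + m)*(7 + m) (n(m) = (7 + m)*(-4 + m) = (-4 + m)*(7 + m))
k(s) = -7 (k(s) = -18 + 11 = -7)
a*k(n(3)) = -1*(-7) = 7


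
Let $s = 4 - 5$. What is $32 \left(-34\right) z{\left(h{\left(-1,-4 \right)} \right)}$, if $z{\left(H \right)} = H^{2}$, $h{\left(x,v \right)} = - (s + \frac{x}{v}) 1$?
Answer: $-612$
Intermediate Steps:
$s = -1$ ($s = 4 - 5 = -1$)
$h{\left(x,v \right)} = 1 - \frac{x}{v}$ ($h{\left(x,v \right)} = - (-1 + \frac{x}{v}) 1 = \left(1 - \frac{x}{v}\right) 1 = 1 - \frac{x}{v}$)
$32 \left(-34\right) z{\left(h{\left(-1,-4 \right)} \right)} = 32 \left(-34\right) \left(\frac{-4 - -1}{-4}\right)^{2} = - 1088 \left(- \frac{-4 + 1}{4}\right)^{2} = - 1088 \left(\left(- \frac{1}{4}\right) \left(-3\right)\right)^{2} = - 1088 \left(\frac{3}{4}\right)^{2} = \left(-1088\right) \frac{9}{16} = -612$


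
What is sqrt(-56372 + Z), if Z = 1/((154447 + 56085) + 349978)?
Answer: I*sqrt(17710473548196690)/560510 ≈ 237.43*I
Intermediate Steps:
Z = 1/560510 (Z = 1/(210532 + 349978) = 1/560510 ≈ 1.7841e-6)
sqrt(-56372 + Z) = sqrt(-56372 + 1/560510) = sqrt(-31597069719/560510) = I*sqrt(17710473548196690)/560510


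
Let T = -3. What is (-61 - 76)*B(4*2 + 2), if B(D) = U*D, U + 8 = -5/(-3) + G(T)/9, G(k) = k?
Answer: 27400/3 ≈ 9133.3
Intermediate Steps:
U = -20/3 (U = -8 + (-5/(-3) - 3/9) = -8 + (-5*(-⅓) - 3*⅑) = -8 + (5/3 - ⅓) = -8 + 4/3 = -20/3 ≈ -6.6667)
B(D) = -20*D/3
(-61 - 76)*B(4*2 + 2) = (-61 - 76)*(-20*(4*2 + 2)/3) = -(-2740)*(8 + 2)/3 = -(-2740)*10/3 = -137*(-200/3) = 27400/3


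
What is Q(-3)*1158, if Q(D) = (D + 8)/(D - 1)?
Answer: -2895/2 ≈ -1447.5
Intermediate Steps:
Q(D) = (8 + D)/(-1 + D)
Q(-3)*1158 = ((8 - 3)/(-1 - 3))*1158 = (5/(-4))*1158 = -¼*5*1158 = -5/4*1158 = -2895/2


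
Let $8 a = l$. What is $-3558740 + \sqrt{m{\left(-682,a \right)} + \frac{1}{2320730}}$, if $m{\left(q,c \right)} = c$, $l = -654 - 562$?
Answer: $-3558740 + \frac{3 i \sqrt{90959970342230}}{2320730} \approx -3.5587 \cdot 10^{6} + 12.329 i$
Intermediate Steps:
$l = -1216$ ($l = -654 - 562 = -1216$)
$a = -152$ ($a = \frac{1}{8} \left(-1216\right) = -152$)
$-3558740 + \sqrt{m{\left(-682,a \right)} + \frac{1}{2320730}} = -3558740 + \sqrt{-152 + \frac{1}{2320730}} = -3558740 + \sqrt{- \frac{352750959}{2320730}} = -3558740 + \frac{3 i \sqrt{90959970342230}}{2320730}$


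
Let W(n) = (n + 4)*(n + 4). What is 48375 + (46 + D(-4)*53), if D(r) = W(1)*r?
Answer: 43121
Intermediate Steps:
W(n) = (4 + n)**2 (W(n) = (4 + n)*(4 + n) = (4 + n)**2)
D(r) = 25*r (D(r) = (4 + 1)**2*r = 5**2*r = 25*r)
48375 + (46 + D(-4)*53) = 48375 + (46 + (25*(-4))*53) = 48375 + (46 - 100*53) = 48375 + (46 - 5300) = 48375 - 5254 = 43121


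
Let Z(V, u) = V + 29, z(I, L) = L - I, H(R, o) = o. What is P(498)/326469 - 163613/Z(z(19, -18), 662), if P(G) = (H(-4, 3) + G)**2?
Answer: 17805526835/870584 ≈ 20452.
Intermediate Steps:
Z(V, u) = 29 + V
P(G) = (3 + G)**2
P(498)/326469 - 163613/Z(z(19, -18), 662) = (3 + 498)**2/326469 - 163613/(29 + (-18 - 1*19)) = 501**2*(1/326469) - 163613/(29 + (-18 - 19)) = 251001*(1/326469) - 163613/(29 - 37) = 83667/108823 - 163613/(-8) = 83667/108823 - 163613*(-1/8) = 83667/108823 + 163613/8 = 17805526835/870584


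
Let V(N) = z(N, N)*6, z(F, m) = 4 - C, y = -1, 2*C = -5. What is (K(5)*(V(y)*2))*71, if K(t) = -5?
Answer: -27690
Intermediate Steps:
C = -5/2 (C = (½)*(-5) = -5/2 ≈ -2.5000)
z(F, m) = 13/2 (z(F, m) = 4 - 1*(-5/2) = 4 + 5/2 = 13/2)
V(N) = 39 (V(N) = (13/2)*6 = 39)
(K(5)*(V(y)*2))*71 = -195*2*71 = -5*78*71 = -390*71 = -27690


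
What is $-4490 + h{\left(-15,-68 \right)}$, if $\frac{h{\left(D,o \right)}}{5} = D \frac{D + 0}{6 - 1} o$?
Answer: $-19790$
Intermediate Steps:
$h{\left(D,o \right)} = o D^{2}$ ($h{\left(D,o \right)} = 5 D \frac{D + 0}{6 - 1} o = 5 D \frac{D}{5} o = 5 \frac{D^{2}}{5} o = 5 \frac{o D^{2}}{5} = o D^{2}$)
$-4490 + h{\left(-15,-68 \right)} = -4490 - 68 \left(-15\right)^{2} = -4490 - 15300 = -19790$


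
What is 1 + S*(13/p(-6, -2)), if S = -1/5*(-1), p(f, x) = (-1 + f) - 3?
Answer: 37/50 ≈ 0.74000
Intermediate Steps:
p(f, x) = -4 + f
S = ⅕ (S = -1*⅕*(-1) = -⅕*(-1) = ⅕ ≈ 0.20000)
1 + S*(13/p(-6, -2)) = 1 + (13/(-4 - 6))/5 = 1 + (13/(-10))/5 = 1 + (13*(-⅒))/5 = 1 + (⅕)*(-13/10) = 1 - 13/50 = 37/50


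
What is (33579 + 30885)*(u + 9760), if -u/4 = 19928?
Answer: -4509385728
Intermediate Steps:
u = -79712 (u = -4*19928 = -79712)
(33579 + 30885)*(u + 9760) = (33579 + 30885)*(-79712 + 9760) = 64464*(-69952) = -4509385728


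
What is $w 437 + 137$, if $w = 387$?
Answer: $169256$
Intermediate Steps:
$w 437 + 137 = 387 \cdot 437 + 137 = 169119 + 137 = 169256$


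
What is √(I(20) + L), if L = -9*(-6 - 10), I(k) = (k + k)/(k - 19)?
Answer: 2*√46 ≈ 13.565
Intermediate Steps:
I(k) = 2*k/(-19 + k) (I(k) = (2*k)/(-19 + k) = 2*k/(-19 + k))
L = 144 (L = -9*(-16) = 144)
√(I(20) + L) = √(2*20/(-19 + 20) + 144) = √(2*20/1 + 144) = √(2*20*1 + 144) = √(40 + 144) = √184 = 2*√46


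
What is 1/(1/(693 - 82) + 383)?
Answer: 611/234014 ≈ 0.0026110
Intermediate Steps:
1/(1/(693 - 82) + 383) = 1/(1/611 + 383) = 1/(234014/611) = 611/234014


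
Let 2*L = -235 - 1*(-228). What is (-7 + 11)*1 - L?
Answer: 15/2 ≈ 7.5000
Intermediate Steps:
L = -7/2 (L = (-235 - 1*(-228))/2 = (-235 + 228)/2 = (½)*(-7) = -7/2 ≈ -3.5000)
(-7 + 11)*1 - L = (-7 + 11)*1 - 1*(-7/2) = 4*1 + 7/2 = 4 + 7/2 = 15/2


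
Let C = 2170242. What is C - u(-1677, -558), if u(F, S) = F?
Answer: 2171919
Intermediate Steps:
C - u(-1677, -558) = 2170242 - 1*(-1677) = 2170242 + 1677 = 2171919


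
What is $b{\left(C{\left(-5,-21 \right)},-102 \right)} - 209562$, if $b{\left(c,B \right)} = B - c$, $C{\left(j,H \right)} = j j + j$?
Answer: $-209684$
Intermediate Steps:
$C{\left(j,H \right)} = j + j^{2}$ ($C{\left(j,H \right)} = j^{2} + j = j + j^{2}$)
$b{\left(C{\left(-5,-21 \right)},-102 \right)} - 209562 = \left(-102 - - 5 \left(1 - 5\right)\right) - 209562 = \left(-102 - \left(-5\right) \left(-4\right)\right) - 209562 = \left(-102 - 20\right) - 209562 = -122 - 209562 = -209684$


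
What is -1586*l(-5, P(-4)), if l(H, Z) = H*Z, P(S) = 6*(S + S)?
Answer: -380640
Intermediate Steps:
P(S) = 12*S (P(S) = 6*(2*S) = 12*S)
-1586*l(-5, P(-4)) = -(-7930)*12*(-4) = -(-7930)*(-48) = -1586*240 = -380640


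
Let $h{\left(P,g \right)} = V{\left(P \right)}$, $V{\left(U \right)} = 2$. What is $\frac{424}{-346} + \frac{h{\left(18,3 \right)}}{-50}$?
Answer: $- \frac{5473}{4325} \approx -1.2654$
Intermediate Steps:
$h{\left(P,g \right)} = 2$
$\frac{424}{-346} + \frac{h{\left(18,3 \right)}}{-50} = \frac{424}{-346} + \frac{2}{-50} = 424 \left(- \frac{1}{346}\right) + 2 \left(- \frac{1}{50}\right) = - \frac{212}{173} - \frac{1}{25} = - \frac{5473}{4325}$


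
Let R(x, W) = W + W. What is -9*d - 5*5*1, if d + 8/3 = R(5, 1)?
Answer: -19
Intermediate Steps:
R(x, W) = 2*W
d = -2/3 (d = -8/3 + 2*1 = -8/3 + 2 = -2/3 ≈ -0.66667)
-9*d - 5*5*1 = -9*(-2/3) - 5*5*1 = 6 - 25*1 = 6 - 25 = -19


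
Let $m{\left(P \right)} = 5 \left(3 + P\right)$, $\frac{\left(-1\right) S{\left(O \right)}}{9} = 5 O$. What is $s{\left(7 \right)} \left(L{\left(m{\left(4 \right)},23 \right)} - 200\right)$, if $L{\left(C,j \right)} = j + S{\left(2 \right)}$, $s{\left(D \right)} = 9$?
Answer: $-2403$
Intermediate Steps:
$S{\left(O \right)} = - 45 O$ ($S{\left(O \right)} = - 9 \cdot 5 O = - 45 O$)
$m{\left(P \right)} = 15 + 5 P$
$L{\left(C,j \right)} = -90 + j$ ($L{\left(C,j \right)} = j - 90 = -90 + j$)
$s{\left(7 \right)} \left(L{\left(m{\left(4 \right)},23 \right)} - 200\right) = 9 \left(\left(-90 + 23\right) - 200\right) = 9 \left(-67 - 200\right) = 9 \left(-267\right) = -2403$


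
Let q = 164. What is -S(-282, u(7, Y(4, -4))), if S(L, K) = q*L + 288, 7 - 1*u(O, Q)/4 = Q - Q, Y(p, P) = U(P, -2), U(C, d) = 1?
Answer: 45960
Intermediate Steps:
Y(p, P) = 1
u(O, Q) = 28 (u(O, Q) = 28 - 4*(Q - Q) = 28 - 4*0 = 28 + 0 = 28)
S(L, K) = 288 + 164*L (S(L, K) = 164*L + 288 = 288 + 164*L)
-S(-282, u(7, Y(4, -4))) = -(288 + 164*(-282)) = -(288 - 46248) = -1*(-45960) = 45960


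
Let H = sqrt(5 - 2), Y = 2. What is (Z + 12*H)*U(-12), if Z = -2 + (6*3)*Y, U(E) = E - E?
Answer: 0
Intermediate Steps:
H = sqrt(3) ≈ 1.7320
U(E) = 0
Z = 34 (Z = -2 + (6*3)*2 = -2 + 18*2 = -2 + 36 = 34)
(Z + 12*H)*U(-12) = (34 + 12*sqrt(3))*0 = 0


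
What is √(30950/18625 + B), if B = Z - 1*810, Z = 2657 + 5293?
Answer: √3963800810/745 ≈ 84.508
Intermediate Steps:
Z = 7950
B = 7140 (B = 7950 - 1*810 = 7950 - 810 = 7140)
√(30950/18625 + B) = √(30950/18625 + 7140) = √(30950*(1/18625) + 7140) = √(1238/745 + 7140) = √(5320538/745) = √3963800810/745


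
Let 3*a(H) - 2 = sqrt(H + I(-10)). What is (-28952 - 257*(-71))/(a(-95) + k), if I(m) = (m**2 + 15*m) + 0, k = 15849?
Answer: -1527036135/2260907546 + 32115*I*sqrt(145)/2260907546 ≈ -0.67541 + 0.00017104*I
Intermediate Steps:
I(m) = m**2 + 15*m
a(H) = 2/3 + sqrt(-50 + H)/3 (a(H) = 2/3 + sqrt(H - 10*(15 - 10))/3 = 2/3 + sqrt(H - 10*5)/3 = 2/3 + sqrt(H - 50)/3 = 2/3 + sqrt(-50 + H)/3)
(-28952 - 257*(-71))/(a(-95) + k) = (-28952 - 257*(-71))/((2/3 + sqrt(-50 - 95)/3) + 15849) = (-28952 + 18247)/((2/3 + sqrt(-145)/3) + 15849) = -10705/((2/3 + (I*sqrt(145))/3) + 15849) = -10705/((2/3 + I*sqrt(145)/3) + 15849) = -10705/(47549/3 + I*sqrt(145)/3)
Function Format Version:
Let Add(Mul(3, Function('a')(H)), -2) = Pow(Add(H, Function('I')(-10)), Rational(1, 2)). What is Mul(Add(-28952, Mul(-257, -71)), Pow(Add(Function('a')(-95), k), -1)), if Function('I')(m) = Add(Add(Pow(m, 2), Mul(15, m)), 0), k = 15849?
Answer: Add(Rational(-1527036135, 2260907546), Mul(Rational(32115, 2260907546), I, Pow(145, Rational(1, 2)))) ≈ Add(-0.67541, Mul(0.00017104, I))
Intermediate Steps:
Function('I')(m) = Add(Pow(m, 2), Mul(15, m))
Function('a')(H) = Add(Rational(2, 3), Mul(Rational(1, 3), Pow(Add(-50, H), Rational(1, 2)))) (Function('a')(H) = Add(Rational(2, 3), Mul(Rational(1, 3), Pow(Add(H, Mul(-10, Add(15, -10))), Rational(1, 2)))) = Add(Rational(2, 3), Mul(Rational(1, 3), Pow(Add(H, Mul(-10, 5)), Rational(1, 2)))) = Add(Rational(2, 3), Mul(Rational(1, 3), Pow(Add(H, -50), Rational(1, 2)))) = Add(Rational(2, 3), Mul(Rational(1, 3), Pow(Add(-50, H), Rational(1, 2)))))
Mul(Add(-28952, Mul(-257, -71)), Pow(Add(Function('a')(-95), k), -1)) = Mul(Add(-28952, Mul(-257, -71)), Pow(Add(Add(Rational(2, 3), Mul(Rational(1, 3), Pow(Add(-50, -95), Rational(1, 2)))), 15849), -1)) = Mul(Add(-28952, 18247), Pow(Add(Add(Rational(2, 3), Mul(Rational(1, 3), Pow(-145, Rational(1, 2)))), 15849), -1)) = Mul(-10705, Pow(Add(Add(Rational(2, 3), Mul(Rational(1, 3), Mul(I, Pow(145, Rational(1, 2))))), 15849), -1)) = Mul(-10705, Pow(Add(Add(Rational(2, 3), Mul(Rational(1, 3), I, Pow(145, Rational(1, 2)))), 15849), -1)) = Mul(-10705, Pow(Add(Rational(47549, 3), Mul(Rational(1, 3), I, Pow(145, Rational(1, 2)))), -1))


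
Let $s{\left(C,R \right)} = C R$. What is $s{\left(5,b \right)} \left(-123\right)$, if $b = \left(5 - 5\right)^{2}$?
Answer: $0$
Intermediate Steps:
$b = 0$ ($b = 0^{2} = 0$)
$s{\left(5,b \right)} \left(-123\right) = 5 \cdot 0 \left(-123\right) = 0 \left(-123\right) = 0$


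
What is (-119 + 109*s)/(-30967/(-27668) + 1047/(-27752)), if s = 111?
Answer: 2299687796320/207606947 ≈ 11077.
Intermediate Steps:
(-119 + 109*s)/(-30967/(-27668) + 1047/(-27752)) = (-119 + 109*111)/(-30967/(-27668) + 1047/(-27752)) = (-119 + 12099)/(-30967*(-1/27668) + 1047*(-1/27752)) = 11980/(30967/27668 - 1047/27752) = 11980/(207606947/191960584) = 11980*(191960584/207606947) = 2299687796320/207606947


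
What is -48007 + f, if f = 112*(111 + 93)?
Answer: -25159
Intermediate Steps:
f = 22848 (f = 112*204 = 22848)
-48007 + f = -48007 + 22848 = -25159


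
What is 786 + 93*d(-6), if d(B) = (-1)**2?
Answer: 879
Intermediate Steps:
d(B) = 1
786 + 93*d(-6) = 786 + 93*1 = 786 + 93 = 879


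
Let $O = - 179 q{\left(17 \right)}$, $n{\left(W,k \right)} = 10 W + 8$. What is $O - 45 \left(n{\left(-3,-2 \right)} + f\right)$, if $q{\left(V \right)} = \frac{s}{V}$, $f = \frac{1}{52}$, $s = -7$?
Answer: $\frac{939551}{884} \approx 1062.8$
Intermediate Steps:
$n{\left(W,k \right)} = 8 + 10 W$
$f = \frac{1}{52} \approx 0.019231$
$q{\left(V \right)} = - \frac{7}{V}$
$O = \frac{1253}{17}$ ($O = - 179 \left(- \frac{7}{17}\right) = - 179 \left(\left(-7\right) \frac{1}{17}\right) = \left(-179\right) \left(- \frac{7}{17}\right) = \frac{1253}{17} \approx 73.706$)
$O - 45 \left(n{\left(-3,-2 \right)} + f\right) = \frac{1253}{17} - 45 \left(\left(8 + 10 \left(-3\right)\right) + \frac{1}{52}\right) = \frac{1253}{17} - 45 \left(\left(8 - 30\right) + \frac{1}{52}\right) = \frac{1253}{17} - 45 \left(-22 + \frac{1}{52}\right) = \frac{1253}{17} - 45 \left(- \frac{1143}{52}\right) = \frac{1253}{17} - - \frac{51435}{52} = \frac{1253}{17} + \frac{51435}{52} = \frac{939551}{884}$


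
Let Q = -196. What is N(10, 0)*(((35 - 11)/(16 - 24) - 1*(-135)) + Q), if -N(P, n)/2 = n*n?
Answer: 0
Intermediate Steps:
N(P, n) = -2*n**2 (N(P, n) = -2*n*n = -2*n**2)
N(10, 0)*(((35 - 11)/(16 - 24) - 1*(-135)) + Q) = (-2*0**2)*(((35 - 11)/(16 - 24) - 1*(-135)) - 196) = (-2*0)*((24/(-8) + 135) - 196) = 0*((24*(-1/8) + 135) - 196) = 0*((-3 + 135) - 196) = 0*(132 - 196) = 0*(-64) = 0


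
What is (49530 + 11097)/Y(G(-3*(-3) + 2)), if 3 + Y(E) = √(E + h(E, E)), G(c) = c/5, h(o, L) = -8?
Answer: -909405/74 - 60627*I*√145/74 ≈ -12289.0 - 9865.5*I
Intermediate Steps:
G(c) = c/5 (G(c) = c*(⅕) = c/5)
Y(E) = -3 + √(-8 + E) (Y(E) = -3 + √(E - 8) = -3 + √(-8 + E))
(49530 + 11097)/Y(G(-3*(-3) + 2)) = (49530 + 11097)/(-3 + √(-8 + (-3*(-3) + 2)/5)) = 60627/(-3 + √(-8 + (9 + 2)/5)) = 60627/(-3 + √(-8 + (⅕)*11)) = 60627/(-3 + √(-8 + 11/5)) = 60627/(-3 + √(-29/5)) = 60627/(-3 + I*√145/5)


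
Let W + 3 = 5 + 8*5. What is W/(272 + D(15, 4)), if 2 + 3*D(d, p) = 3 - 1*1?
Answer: 21/136 ≈ 0.15441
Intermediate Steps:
D(d, p) = 0 (D(d, p) = -⅔ + (3 - 1*1)/3 = -⅔ + (3 - 1)/3 = -⅔ + (⅓)*2 = -⅔ + ⅔ = 0)
W = 42 (W = -3 + (5 + 8*5) = -3 + (5 + 40) = -3 + 45 = 42)
W/(272 + D(15, 4)) = 42/(272 + 0) = 42/272 = (1/272)*42 = 21/136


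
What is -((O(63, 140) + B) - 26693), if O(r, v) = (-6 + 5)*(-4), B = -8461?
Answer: 35150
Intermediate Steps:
O(r, v) = 4 (O(r, v) = -1*(-4) = 4)
-((O(63, 140) + B) - 26693) = -((4 - 8461) - 26693) = -(-8457 - 26693) = -1*(-35150) = 35150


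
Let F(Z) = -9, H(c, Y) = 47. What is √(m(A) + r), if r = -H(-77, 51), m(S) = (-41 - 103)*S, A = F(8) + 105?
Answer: I*√13871 ≈ 117.78*I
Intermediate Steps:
A = 96 (A = -9 + 105 = 96)
m(S) = -144*S
r = -47 (r = -1*47 = -47)
√(m(A) + r) = √(-144*96 - 47) = √(-13824 - 47) = √(-13871) = I*√13871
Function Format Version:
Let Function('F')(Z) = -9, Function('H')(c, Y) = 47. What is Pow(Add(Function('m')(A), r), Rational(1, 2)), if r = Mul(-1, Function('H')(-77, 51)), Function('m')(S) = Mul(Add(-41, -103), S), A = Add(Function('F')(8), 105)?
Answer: Mul(I, Pow(13871, Rational(1, 2))) ≈ Mul(117.78, I)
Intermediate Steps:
A = 96 (A = Add(-9, 105) = 96)
Function('m')(S) = Mul(-144, S)
r = -47 (r = Mul(-1, 47) = -47)
Pow(Add(Function('m')(A), r), Rational(1, 2)) = Pow(Add(Mul(-144, 96), -47), Rational(1, 2)) = Pow(Add(-13824, -47), Rational(1, 2)) = Pow(-13871, Rational(1, 2)) = Mul(I, Pow(13871, Rational(1, 2)))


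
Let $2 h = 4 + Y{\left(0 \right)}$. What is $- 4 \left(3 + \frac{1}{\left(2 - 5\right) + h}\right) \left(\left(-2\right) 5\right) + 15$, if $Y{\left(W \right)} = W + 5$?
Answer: $\frac{485}{3} \approx 161.67$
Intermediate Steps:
$Y{\left(W \right)} = 5 + W$
$h = \frac{9}{2}$ ($h = \frac{4 + \left(5 + 0\right)}{2} = \frac{4 + 5}{2} = \frac{1}{2} \cdot 9 = \frac{9}{2} \approx 4.5$)
$- 4 \left(3 + \frac{1}{\left(2 - 5\right) + h}\right) \left(\left(-2\right) 5\right) + 15 = - 4 \left(3 + \frac{1}{\left(2 - 5\right) + \frac{9}{2}}\right) \left(\left(-2\right) 5\right) + 15 = - 4 \left(3 + \frac{1}{\left(2 - 5\right) + \frac{9}{2}}\right) \left(-10\right) + 15 = - 4 \left(3 + \frac{1}{-3 + \frac{9}{2}}\right) \left(-10\right) + 15 = - 4 \left(3 + \frac{1}{\frac{3}{2}}\right) \left(-10\right) + 15 = - 4 \left(3 + \frac{2}{3}\right) \left(-10\right) + 15 = \left(-4\right) \frac{11}{3} \left(-10\right) + 15 = \left(- \frac{44}{3}\right) \left(-10\right) + 15 = \frac{440}{3} + 15 = \frac{485}{3}$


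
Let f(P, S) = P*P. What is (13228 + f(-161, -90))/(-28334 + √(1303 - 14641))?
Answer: -554623883/401414447 - 117447*I*√1482/802828894 ≈ -1.3817 - 0.0056317*I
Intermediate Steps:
f(P, S) = P²
(13228 + f(-161, -90))/(-28334 + √(1303 - 14641)) = (13228 + (-161)²)/(-28334 + √(1303 - 14641)) = (13228 + 25921)/(-28334 + √(-13338)) = 39149/(-28334 + 3*I*√1482)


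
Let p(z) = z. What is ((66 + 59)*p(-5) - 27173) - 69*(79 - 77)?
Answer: -27936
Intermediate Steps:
((66 + 59)*p(-5) - 27173) - 69*(79 - 77) = ((66 + 59)*(-5) - 27173) - 69*(79 - 77) = (125*(-5) - 27173) - 69*2 = (-625 - 27173) - 138 = -27798 - 138 = -27936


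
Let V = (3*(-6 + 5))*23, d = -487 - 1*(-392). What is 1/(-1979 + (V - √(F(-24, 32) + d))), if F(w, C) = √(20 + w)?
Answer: -1/(2048 + √(-95 + 2*I)) ≈ -0.00048825 + 2.3237e-6*I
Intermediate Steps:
d = -95 (d = -487 + 392 = -95)
V = -69 (V = (3*(-1))*23 = -3*23 = -69)
1/(-1979 + (V - √(F(-24, 32) + d))) = 1/(-1979 + (-69 - √(√(20 - 24) - 95))) = 1/(-1979 + (-69 - √(√(-4) - 95))) = 1/(-1979 + (-69 - √(2*I - 95))) = 1/(-1979 + (-69 - √(-95 + 2*I))) = 1/(-2048 - √(-95 + 2*I))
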